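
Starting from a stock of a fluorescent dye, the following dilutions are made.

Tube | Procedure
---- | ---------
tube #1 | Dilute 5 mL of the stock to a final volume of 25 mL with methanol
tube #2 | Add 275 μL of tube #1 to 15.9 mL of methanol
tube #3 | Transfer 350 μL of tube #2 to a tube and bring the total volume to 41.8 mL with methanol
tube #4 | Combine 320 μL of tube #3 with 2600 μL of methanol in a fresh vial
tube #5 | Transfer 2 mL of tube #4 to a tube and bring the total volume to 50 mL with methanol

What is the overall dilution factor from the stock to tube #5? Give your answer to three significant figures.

Step 1: 5 mL brought to 25 mL → factor 25/5 = 5
Step 2: 275 μL + 15.9 mL = 16175 μL total → factor 16175/275 = 58.818
Step 3: 350 μL brought to 41.8 mL → factor 41800/350 = 119.43
Step 4: 320 μL + 2600 μL = 2920 μL total → factor 2920/320 = 9.125
Step 5: 2 mL brought to 50 mL → factor 50/2 = 25
Overall dilution factor = 5 × 58.818 × 119.43 × 9.125 × 25 = 8.0124 × 10^6

8.01 × 10^6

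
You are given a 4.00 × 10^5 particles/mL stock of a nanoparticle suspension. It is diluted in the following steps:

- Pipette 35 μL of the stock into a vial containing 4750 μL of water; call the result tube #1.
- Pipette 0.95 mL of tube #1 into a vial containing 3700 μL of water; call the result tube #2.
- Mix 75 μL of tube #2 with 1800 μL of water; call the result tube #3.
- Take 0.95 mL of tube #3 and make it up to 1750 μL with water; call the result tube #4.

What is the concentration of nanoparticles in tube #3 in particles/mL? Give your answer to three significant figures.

Step 1: 35 μL + 4750 μL = 4785 μL total → factor 4785/35 = 136.71
Step 2: 0.95 mL + 3700 μL = 4.65 mL total → factor 4.65/0.95 = 4.8947
Step 3: 75 μL + 1800 μL = 1875 μL total → factor 1875/75 = 25
Dilution factor through tube #3 = 136.71 × 4.8947 × 25 = 16730
[tube #3] = 4.00 × 10^5 particles/mL / 16730 = 23.9 particles/mL

23.9 particles/mL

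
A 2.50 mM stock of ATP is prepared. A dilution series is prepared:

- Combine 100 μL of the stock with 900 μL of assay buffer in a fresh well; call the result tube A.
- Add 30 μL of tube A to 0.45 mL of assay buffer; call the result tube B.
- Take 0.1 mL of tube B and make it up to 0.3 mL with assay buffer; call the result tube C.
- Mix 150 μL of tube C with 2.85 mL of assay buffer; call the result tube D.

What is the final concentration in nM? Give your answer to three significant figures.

260 nM

Step 1: 100 μL + 900 μL = 1000 μL total → factor 1000/100 = 10
Step 2: 30 μL + 0.45 mL = 480 μL total → factor 480/30 = 16
Step 3: 0.1 mL brought to 0.3 mL → factor 0.3/0.1 = 3
Step 4: 150 μL + 2.85 mL = 3000 μL total → factor 3000/150 = 20
Overall dilution factor = 10 × 16 × 3 × 20 = 9600
Final = 2.50 mM / 9600 = 0.0002604 mM = 260 nM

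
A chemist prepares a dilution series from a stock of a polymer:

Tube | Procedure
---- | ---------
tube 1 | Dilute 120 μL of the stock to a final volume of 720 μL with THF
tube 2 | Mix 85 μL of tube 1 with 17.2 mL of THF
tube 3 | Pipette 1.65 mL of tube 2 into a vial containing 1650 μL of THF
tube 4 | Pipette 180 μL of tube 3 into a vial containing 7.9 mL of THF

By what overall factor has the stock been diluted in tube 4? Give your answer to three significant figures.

1.10 × 10^5

Step 1: 120 μL brought to 720 μL → factor 720/120 = 6
Step 2: 85 μL + 17.2 mL = 17285 μL total → factor 17285/85 = 203.35
Step 3: 1.65 mL + 1650 μL = 3.3 mL total → factor 3.3/1.65 = 2
Step 4: 180 μL + 7.9 mL = 8080 μL total → factor 8080/180 = 44.889
Overall dilution factor = 6 × 203.35 × 2 × 44.889 = 1.0954 × 10^5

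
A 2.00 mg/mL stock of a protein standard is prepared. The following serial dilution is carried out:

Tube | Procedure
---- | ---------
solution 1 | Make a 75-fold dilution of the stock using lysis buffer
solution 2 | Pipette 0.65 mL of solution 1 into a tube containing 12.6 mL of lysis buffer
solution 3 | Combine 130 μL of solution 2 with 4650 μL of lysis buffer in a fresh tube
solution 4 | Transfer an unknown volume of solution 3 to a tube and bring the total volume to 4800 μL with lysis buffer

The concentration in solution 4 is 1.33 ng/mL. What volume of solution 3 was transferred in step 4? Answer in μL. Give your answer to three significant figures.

Step 1: 75-fold → factor 75
Step 2: 0.65 mL + 12.6 mL = 13.25 mL total → factor 13.25/0.65 = 20.385
Step 3: 130 μL + 4650 μL = 4780 μL total → factor 4780/130 = 36.769
Step 4: v brought to 4800 μL → factor = 4800 μL/v
Product of known-step factors = 56214
Overall factor = 2.00 mg/mL / (1.33 ng/mL) = 1.5038 × 10^6
Step-4 factor = 1.5038 × 10^6 / 56214 = 26.75
v = 4800 μL / 26.75 = 179 μL

179 μL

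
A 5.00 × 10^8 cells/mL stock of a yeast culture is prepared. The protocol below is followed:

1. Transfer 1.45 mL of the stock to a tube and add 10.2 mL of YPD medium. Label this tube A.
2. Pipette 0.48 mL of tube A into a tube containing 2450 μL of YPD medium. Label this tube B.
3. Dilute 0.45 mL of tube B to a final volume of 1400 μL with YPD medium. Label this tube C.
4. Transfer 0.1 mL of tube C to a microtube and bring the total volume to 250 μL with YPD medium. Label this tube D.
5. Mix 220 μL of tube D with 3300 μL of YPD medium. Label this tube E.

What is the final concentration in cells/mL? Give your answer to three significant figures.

Step 1: 1.45 mL + 10.2 mL = 11.65 mL total → factor 11.65/1.45 = 8.0345
Step 2: 0.48 mL + 2450 μL = 2.93 mL total → factor 2.93/0.48 = 6.1042
Step 3: 0.45 mL brought to 1400 μL → factor 1.4/0.45 = 3.1111
Step 4: 0.1 mL brought to 250 μL → factor 0.25/0.1 = 2.5
Step 5: 220 μL + 3300 μL = 3520 μL total → factor 3520/220 = 16
Overall dilution factor = 8.0345 × 6.1042 × 3.1111 × 2.5 × 16 = 6103.2
Final = 5.00 × 10^8 cells/mL / 6103.2 = 8.19 × 10^4 cells/mL

8.19 × 10^4 cells/mL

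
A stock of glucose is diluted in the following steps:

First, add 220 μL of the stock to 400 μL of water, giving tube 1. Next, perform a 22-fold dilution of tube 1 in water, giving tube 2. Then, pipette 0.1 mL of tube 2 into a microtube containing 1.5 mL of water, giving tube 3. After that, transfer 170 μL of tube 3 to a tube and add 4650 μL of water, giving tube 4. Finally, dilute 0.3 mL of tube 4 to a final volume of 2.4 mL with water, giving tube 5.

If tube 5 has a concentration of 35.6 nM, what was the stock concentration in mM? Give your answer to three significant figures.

8.01 mM

Step 1: 220 μL + 400 μL = 620 μL total → factor 620/220 = 2.8182
Step 2: 22-fold → factor 22
Step 3: 0.1 mL + 1.5 mL = 1.6 mL total → factor 1.6/0.1 = 16
Step 4: 170 μL + 4650 μL = 4820 μL total → factor 4820/170 = 28.353
Step 5: 0.3 mL brought to 2.4 mL → factor 2.4/0.3 = 8
Overall dilution factor = 2.8182 × 22 × 16 × 28.353 × 8 = 2.2501 × 10^5
Stock = 35.6 nM × 2.2501 × 10^5 = 8.010 × 10^6 nM = 8.01 mM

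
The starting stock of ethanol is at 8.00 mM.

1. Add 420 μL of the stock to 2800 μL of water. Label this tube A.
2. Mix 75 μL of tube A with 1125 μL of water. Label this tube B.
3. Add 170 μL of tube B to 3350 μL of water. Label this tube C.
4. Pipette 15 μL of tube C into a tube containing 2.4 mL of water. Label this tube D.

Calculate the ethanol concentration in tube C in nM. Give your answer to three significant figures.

Step 1: 420 μL + 2800 μL = 3220 μL total → factor 3220/420 = 7.6667
Step 2: 75 μL + 1125 μL = 1200 μL total → factor 1200/75 = 16
Step 3: 170 μL + 3350 μL = 3520 μL total → factor 3520/170 = 20.706
Dilution factor through tube C = 7.6667 × 16 × 20.706 = 2539.9
[tube C] = 8.00 mM / 2539.9 = 0.003150 mM = 3.15 × 10^3 nM

3.15 × 10^3 nM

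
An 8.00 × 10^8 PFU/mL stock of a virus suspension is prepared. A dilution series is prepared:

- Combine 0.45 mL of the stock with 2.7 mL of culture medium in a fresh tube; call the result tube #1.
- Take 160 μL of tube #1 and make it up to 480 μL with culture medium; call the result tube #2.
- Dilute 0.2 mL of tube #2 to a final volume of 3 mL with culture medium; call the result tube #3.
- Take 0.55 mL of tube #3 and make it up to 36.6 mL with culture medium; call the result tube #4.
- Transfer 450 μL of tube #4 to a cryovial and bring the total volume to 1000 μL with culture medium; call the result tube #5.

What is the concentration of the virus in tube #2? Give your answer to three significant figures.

Step 1: 0.45 mL + 2.7 mL = 3.15 mL total → factor 3.15/0.45 = 7
Step 2: 160 μL brought to 480 μL → factor 480/160 = 3
Dilution factor through tube #2 = 7 × 3 = 21
[tube #2] = 8.00 × 10^8 PFU/mL / 21 = 3.81 × 10^7 PFU/mL

3.81 × 10^7 PFU/mL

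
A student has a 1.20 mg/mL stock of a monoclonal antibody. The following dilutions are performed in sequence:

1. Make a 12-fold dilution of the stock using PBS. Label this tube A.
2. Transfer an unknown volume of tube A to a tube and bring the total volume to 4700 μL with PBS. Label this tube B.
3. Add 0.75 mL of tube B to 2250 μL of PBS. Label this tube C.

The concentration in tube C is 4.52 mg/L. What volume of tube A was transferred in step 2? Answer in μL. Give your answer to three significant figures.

850 μL

Step 1: 12-fold → factor 12
Step 2: v brought to 4700 μL → factor = 4700 μL/v
Step 3: 0.75 mL + 2250 μL = 3 mL total → factor 3/0.75 = 4
Product of known-step factors = 48
Overall factor = 1.20 mg/mL / (4.52 mg/L) = 265.49
Step-2 factor = 265.49 / 48 = 5.531
v = 4700 μL / 5.531 = 850 μL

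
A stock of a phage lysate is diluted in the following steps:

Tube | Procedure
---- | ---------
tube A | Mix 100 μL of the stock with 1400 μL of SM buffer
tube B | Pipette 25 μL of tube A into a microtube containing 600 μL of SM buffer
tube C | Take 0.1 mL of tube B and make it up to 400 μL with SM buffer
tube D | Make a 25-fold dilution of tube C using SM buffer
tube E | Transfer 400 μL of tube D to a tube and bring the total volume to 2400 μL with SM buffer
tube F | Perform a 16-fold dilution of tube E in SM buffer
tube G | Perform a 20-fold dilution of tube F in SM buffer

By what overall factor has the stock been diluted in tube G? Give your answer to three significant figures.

7.20 × 10^7

Step 1: 100 μL + 1400 μL = 1500 μL total → factor 1500/100 = 15
Step 2: 25 μL + 600 μL = 625 μL total → factor 625/25 = 25
Step 3: 0.1 mL brought to 400 μL → factor 0.4/0.1 = 4
Step 4: 25-fold → factor 25
Step 5: 400 μL brought to 2400 μL → factor 2400/400 = 6
Step 6: 16-fold → factor 16
Step 7: 20-fold → factor 20
Overall dilution factor = 15 × 25 × 4 × 25 × 6 × 16 × 20 = 7.2 × 10^7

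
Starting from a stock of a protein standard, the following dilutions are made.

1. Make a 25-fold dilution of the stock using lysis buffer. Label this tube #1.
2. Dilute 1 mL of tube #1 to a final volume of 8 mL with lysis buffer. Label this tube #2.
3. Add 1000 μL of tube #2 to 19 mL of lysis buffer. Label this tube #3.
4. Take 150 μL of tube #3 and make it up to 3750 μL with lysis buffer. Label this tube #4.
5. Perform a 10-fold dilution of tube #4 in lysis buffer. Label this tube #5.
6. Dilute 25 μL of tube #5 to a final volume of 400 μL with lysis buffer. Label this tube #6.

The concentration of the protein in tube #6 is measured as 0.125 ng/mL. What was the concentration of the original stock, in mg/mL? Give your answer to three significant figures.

Step 1: 25-fold → factor 25
Step 2: 1 mL brought to 8 mL → factor 8/1 = 8
Step 3: 1000 μL + 19 mL = 20000 μL total → factor 20000/1000 = 20
Step 4: 150 μL brought to 3750 μL → factor 3750/150 = 25
Step 5: 10-fold → factor 10
Step 6: 25 μL brought to 400 μL → factor 400/25 = 16
Overall dilution factor = 25 × 8 × 20 × 25 × 10 × 16 = 1.6 × 10^7
Stock = 0.125 ng/mL × 1.6 × 10^7 = 2.000 × 10^6 ng/mL = 2.00 mg/mL

2.00 mg/mL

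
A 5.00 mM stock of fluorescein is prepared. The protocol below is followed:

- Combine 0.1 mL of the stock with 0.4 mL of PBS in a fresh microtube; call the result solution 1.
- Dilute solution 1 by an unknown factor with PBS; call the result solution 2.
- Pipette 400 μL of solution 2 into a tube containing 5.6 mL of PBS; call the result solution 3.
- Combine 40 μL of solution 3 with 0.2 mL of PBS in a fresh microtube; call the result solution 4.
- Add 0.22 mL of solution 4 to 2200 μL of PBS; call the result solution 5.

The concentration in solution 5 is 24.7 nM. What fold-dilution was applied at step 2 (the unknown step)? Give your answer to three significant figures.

40.9-fold

Step 1: 0.1 mL + 0.4 mL = 0.5 mL total → factor 0.5/0.1 = 5
Step 2: unknown factor x
Step 3: 400 μL + 5.6 mL = 6000 μL total → factor 6000/400 = 15
Step 4: 40 μL + 0.2 mL = 240 μL total → factor 240/40 = 6
Step 5: 0.22 mL + 2200 μL = 2.42 mL total → factor 2.42/0.22 = 11
Product of known-step factors = 4950
Overall factor = 5.00 mM / (24.7 nM) = 2.0243 × 10^5
x = 2.0243 × 10^5 / 4950 = 40.9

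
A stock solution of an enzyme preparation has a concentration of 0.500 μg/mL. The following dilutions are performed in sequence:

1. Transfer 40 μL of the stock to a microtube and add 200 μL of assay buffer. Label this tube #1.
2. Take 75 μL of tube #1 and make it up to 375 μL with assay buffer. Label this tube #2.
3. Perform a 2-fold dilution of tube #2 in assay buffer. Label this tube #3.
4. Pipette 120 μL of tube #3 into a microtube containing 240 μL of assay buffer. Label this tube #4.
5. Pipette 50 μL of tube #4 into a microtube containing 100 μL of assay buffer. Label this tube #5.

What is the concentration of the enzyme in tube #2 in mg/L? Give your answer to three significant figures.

0.0167 mg/L

Step 1: 40 μL + 200 μL = 240 μL total → factor 240/40 = 6
Step 2: 75 μL brought to 375 μL → factor 375/75 = 5
Dilution factor through tube #2 = 6 × 5 = 30
[tube #2] = 0.500 μg/mL / 30 = 0.01667 μg/mL = 0.0167 mg/L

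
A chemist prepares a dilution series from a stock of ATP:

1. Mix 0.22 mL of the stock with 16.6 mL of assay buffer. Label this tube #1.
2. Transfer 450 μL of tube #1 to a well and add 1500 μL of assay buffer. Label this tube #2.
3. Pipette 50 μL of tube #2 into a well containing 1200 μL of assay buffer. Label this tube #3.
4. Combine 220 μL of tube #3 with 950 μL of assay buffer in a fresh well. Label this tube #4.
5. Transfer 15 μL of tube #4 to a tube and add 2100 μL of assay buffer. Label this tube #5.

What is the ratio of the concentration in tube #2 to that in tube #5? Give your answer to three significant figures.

1.87 × 10^4

Step 1: 0.22 mL + 16.6 mL = 16.82 mL total → factor 16.82/0.22 = 76.455
Step 2: 450 μL + 1500 μL = 1950 μL total → factor 1950/450 = 4.3333
Step 3: 50 μL + 1200 μL = 1250 μL total → factor 1250/50 = 25
Step 4: 220 μL + 950 μL = 1170 μL total → factor 1170/220 = 5.3182
Step 5: 15 μL + 2100 μL = 2115 μL total → factor 2115/15 = 141
Dilution factor to tube #2 = 331.3; to tube #5 = 6.2108 × 10^6
[tube #2]/[tube #5] = (factor to tube #5)/(factor to tube #2) = 6.2108 × 10^6/331.3 = 1.87 × 10^4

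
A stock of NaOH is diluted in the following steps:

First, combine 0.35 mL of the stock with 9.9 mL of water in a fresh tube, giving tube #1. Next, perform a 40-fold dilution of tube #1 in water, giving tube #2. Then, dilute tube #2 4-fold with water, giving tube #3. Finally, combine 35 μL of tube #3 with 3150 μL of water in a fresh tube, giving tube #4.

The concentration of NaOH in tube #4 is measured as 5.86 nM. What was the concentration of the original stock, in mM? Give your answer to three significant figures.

2.50 mM

Step 1: 0.35 mL + 9.9 mL = 10.25 mL total → factor 10.25/0.35 = 29.286
Step 2: 40-fold → factor 40
Step 3: 4-fold → factor 4
Step 4: 35 μL + 3150 μL = 3185 μL total → factor 3185/35 = 91
Overall dilution factor = 29.286 × 40 × 4 × 91 = 4.264 × 10^5
Stock = 5.86 nM × 4.264 × 10^5 = 2.499 × 10^6 nM = 2.50 mM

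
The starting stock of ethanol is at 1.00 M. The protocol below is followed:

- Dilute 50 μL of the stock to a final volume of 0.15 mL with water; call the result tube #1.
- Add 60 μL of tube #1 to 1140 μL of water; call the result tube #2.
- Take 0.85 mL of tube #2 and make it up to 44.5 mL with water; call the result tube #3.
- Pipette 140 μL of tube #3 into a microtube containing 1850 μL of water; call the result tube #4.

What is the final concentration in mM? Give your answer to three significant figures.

Step 1: 50 μL brought to 0.15 mL → factor 150/50 = 3
Step 2: 60 μL + 1140 μL = 1200 μL total → factor 1200/60 = 20
Step 3: 0.85 mL brought to 44.5 mL → factor 44.5/0.85 = 52.353
Step 4: 140 μL + 1850 μL = 1990 μL total → factor 1990/140 = 14.214
Overall dilution factor = 3 × 20 × 52.353 × 14.214 = 44650
Final = 1.00 M / 44650 = 2.240 × 10^-5 M = 0.0224 mM

0.0224 mM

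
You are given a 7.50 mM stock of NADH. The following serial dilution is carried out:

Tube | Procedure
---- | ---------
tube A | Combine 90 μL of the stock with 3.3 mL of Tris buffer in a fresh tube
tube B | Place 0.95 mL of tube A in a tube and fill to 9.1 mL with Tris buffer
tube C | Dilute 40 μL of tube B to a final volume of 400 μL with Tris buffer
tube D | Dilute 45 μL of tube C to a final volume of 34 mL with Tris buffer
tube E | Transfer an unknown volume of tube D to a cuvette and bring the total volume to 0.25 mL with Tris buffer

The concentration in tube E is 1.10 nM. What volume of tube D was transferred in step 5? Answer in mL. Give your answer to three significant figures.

0.100 mL

Step 1: 90 μL + 3.3 mL = 3390 μL total → factor 3390/90 = 37.667
Step 2: 0.95 mL brought to 9.1 mL → factor 9.1/0.95 = 9.5789
Step 3: 40 μL brought to 400 μL → factor 400/40 = 10
Step 4: 45 μL brought to 34 mL → factor 34000/45 = 755.56
Step 5: v brought to 0.25 mL → factor = 0.25 mL/v
Product of known-step factors = 2.7261 × 10^6
Overall factor = 7.50 mM / (1.10 nM) = 6.8182 × 10^6
Step-5 factor = 6.8182 × 10^6 / 2.7261 × 10^6 = 2.5011
v = 0.25 mL / 2.5011 = 0.100 mL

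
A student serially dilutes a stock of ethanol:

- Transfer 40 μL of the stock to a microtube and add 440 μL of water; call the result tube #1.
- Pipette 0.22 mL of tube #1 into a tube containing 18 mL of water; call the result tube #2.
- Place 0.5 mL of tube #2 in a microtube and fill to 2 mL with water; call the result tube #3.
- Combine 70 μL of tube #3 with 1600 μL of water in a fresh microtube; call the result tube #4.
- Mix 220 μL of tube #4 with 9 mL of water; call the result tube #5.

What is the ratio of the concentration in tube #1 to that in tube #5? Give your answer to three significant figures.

3.31 × 10^5

Step 1: 40 μL + 440 μL = 480 μL total → factor 480/40 = 12
Step 2: 0.22 mL + 18 mL = 18.22 mL total → factor 18.22/0.22 = 82.818
Step 3: 0.5 mL brought to 2 mL → factor 2/0.5 = 4
Step 4: 70 μL + 1600 μL = 1670 μL total → factor 1670/70 = 23.857
Step 5: 220 μL + 9 mL = 9220 μL total → factor 9220/220 = 41.909
Dilution factor to tube #1 = 12; to tube #5 = 3.9746 × 10^6
[tube #1]/[tube #5] = (factor to tube #5)/(factor to tube #1) = 3.9746 × 10^6/12 = 3.31 × 10^5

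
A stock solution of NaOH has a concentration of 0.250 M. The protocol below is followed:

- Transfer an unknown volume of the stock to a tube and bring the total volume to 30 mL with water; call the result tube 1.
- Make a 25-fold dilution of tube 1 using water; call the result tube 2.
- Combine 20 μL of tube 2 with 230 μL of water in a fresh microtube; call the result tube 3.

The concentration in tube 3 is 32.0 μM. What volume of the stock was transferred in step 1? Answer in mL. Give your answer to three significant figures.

1.20 mL

Step 1: v brought to 30 mL → factor = 30 mL/v
Step 2: 25-fold → factor 25
Step 3: 20 μL + 230 μL = 250 μL total → factor 250/20 = 12.5
Product of known-step factors = 312.5
Overall factor = 0.250 M / (32.0 μM) = 7812.5
Step-1 factor = 7812.5 / 312.5 = 25
v = 30 mL / 25 = 1.20 mL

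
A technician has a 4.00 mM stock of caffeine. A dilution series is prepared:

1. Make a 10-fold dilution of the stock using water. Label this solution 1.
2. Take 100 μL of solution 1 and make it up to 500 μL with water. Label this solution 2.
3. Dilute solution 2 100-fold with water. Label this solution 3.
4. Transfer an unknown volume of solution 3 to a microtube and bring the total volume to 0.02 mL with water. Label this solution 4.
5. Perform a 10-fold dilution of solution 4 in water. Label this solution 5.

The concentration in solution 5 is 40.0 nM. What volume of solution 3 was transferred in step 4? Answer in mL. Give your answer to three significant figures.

0.0100 mL

Step 1: 10-fold → factor 10
Step 2: 100 μL brought to 500 μL → factor 500/100 = 5
Step 3: 100-fold → factor 100
Step 4: v brought to 0.02 mL → factor = 0.02 mL/v
Step 5: 10-fold → factor 10
Product of known-step factors = 50000
Overall factor = 4.00 mM / (40.0 nM) = 1 × 10^5
Step-4 factor = 1 × 10^5 / 50000 = 2
v = 0.02 mL / 2 = 0.0100 mL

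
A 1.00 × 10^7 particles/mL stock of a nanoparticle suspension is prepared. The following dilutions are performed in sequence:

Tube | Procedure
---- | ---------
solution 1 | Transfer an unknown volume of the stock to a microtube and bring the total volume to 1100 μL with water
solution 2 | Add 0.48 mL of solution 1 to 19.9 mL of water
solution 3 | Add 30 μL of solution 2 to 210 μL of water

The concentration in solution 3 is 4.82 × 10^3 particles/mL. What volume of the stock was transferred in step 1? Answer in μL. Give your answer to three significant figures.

180 μL

Step 1: v brought to 1100 μL → factor = 1100 μL/v
Step 2: 0.48 mL + 19.9 mL = 20.38 mL total → factor 20.38/0.48 = 42.458
Step 3: 30 μL + 210 μL = 240 μL total → factor 240/30 = 8
Product of known-step factors = 339.67
Overall factor = 1.00 × 10^7 particles/mL / (4.82 × 10^3 particles/mL) = 2074.7
Step-1 factor = 2074.7 / 339.67 = 6.108
v = 1100 μL / 6.108 = 180 μL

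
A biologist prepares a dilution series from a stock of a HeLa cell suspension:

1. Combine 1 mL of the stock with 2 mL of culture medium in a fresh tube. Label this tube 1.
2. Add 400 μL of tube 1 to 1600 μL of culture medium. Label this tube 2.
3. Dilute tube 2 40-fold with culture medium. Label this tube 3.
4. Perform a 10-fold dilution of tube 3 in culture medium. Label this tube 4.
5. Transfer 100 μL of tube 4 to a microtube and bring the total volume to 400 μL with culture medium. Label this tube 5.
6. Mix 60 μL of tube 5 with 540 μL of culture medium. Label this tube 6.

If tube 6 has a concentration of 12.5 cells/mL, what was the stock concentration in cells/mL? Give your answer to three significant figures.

3.00 × 10^6 cells/mL

Step 1: 1 mL + 2 mL = 3 mL total → factor 3/1 = 3
Step 2: 400 μL + 1600 μL = 2000 μL total → factor 2000/400 = 5
Step 3: 40-fold → factor 40
Step 4: 10-fold → factor 10
Step 5: 100 μL brought to 400 μL → factor 400/100 = 4
Step 6: 60 μL + 540 μL = 600 μL total → factor 600/60 = 10
Overall dilution factor = 3 × 5 × 40 × 10 × 4 × 10 = 2.4 × 10^5
Stock = 12.5 cells/mL × 2.4 × 10^5 = 3.00 × 10^6 cells/mL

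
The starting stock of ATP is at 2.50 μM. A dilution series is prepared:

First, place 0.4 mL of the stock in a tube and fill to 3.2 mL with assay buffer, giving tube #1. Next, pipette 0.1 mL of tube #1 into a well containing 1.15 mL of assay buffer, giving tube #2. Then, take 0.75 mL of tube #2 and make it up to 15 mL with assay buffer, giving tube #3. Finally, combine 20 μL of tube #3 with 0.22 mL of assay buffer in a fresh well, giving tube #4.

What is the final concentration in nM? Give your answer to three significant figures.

Step 1: 0.4 mL brought to 3.2 mL → factor 3.2/0.4 = 8
Step 2: 0.1 mL + 1.15 mL = 1.25 mL total → factor 1.25/0.1 = 12.5
Step 3: 0.75 mL brought to 15 mL → factor 15/0.75 = 20
Step 4: 20 μL + 0.22 mL = 240 μL total → factor 240/20 = 12
Overall dilution factor = 8 × 12.5 × 20 × 12 = 24000
Final = 2.50 μM / 24000 = 0.0001042 μM = 0.104 nM

0.104 nM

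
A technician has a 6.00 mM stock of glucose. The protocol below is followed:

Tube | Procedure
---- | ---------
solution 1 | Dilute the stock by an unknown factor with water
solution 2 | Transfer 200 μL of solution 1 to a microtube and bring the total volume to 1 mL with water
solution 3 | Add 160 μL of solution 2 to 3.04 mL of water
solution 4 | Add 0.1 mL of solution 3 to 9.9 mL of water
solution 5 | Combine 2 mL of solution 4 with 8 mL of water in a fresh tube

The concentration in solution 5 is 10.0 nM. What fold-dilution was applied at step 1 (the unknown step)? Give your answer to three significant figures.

12.0-fold

Step 1: unknown factor x
Step 2: 200 μL brought to 1 mL → factor 1000/200 = 5
Step 3: 160 μL + 3.04 mL = 3200 μL total → factor 3200/160 = 20
Step 4: 0.1 mL + 9.9 mL = 10 mL total → factor 10/0.1 = 100
Step 5: 2 mL + 8 mL = 10 mL total → factor 10/2 = 5
Product of known-step factors = 50000
Overall factor = 6.00 mM / (10.0 nM) = 6 × 10^5
x = 6 × 10^5 / 50000 = 12.0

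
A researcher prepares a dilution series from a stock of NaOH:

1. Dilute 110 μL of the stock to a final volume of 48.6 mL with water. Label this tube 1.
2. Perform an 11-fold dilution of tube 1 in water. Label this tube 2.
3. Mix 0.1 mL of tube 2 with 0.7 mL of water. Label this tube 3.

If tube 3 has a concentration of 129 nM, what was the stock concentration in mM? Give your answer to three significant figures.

Step 1: 110 μL brought to 48.6 mL → factor 48600/110 = 441.82
Step 2: 11-fold → factor 11
Step 3: 0.1 mL + 0.7 mL = 0.8 mL total → factor 0.8/0.1 = 8
Overall dilution factor = 441.82 × 11 × 8 = 38880
Stock = 129 nM × 38880 = 5.016 × 10^6 nM = 5.02 mM

5.02 mM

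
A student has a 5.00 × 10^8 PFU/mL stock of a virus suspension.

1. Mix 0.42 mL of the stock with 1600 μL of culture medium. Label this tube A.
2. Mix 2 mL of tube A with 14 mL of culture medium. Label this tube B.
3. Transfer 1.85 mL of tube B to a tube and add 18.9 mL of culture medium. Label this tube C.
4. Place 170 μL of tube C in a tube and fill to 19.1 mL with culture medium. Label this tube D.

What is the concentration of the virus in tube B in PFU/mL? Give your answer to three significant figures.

1.30 × 10^7 PFU/mL

Step 1: 0.42 mL + 1600 μL = 2.02 mL total → factor 2.02/0.42 = 4.8095
Step 2: 2 mL + 14 mL = 16 mL total → factor 16/2 = 8
Dilution factor through tube B = 4.8095 × 8 = 38.476
[tube B] = 5.00 × 10^8 PFU/mL / 38.476 = 1.30 × 10^7 PFU/mL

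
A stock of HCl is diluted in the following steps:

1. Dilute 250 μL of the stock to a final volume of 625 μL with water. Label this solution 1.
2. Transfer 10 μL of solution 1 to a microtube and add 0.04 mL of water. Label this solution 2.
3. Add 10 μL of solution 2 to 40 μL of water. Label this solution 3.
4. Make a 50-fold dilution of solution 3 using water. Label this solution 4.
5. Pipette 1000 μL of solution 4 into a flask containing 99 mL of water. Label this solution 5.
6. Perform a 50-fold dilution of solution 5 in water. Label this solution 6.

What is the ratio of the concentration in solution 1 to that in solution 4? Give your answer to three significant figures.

1.25 × 10^3

Step 1: 250 μL brought to 625 μL → factor 625/250 = 2.5
Step 2: 10 μL + 0.04 mL = 50 μL total → factor 50/10 = 5
Step 3: 10 μL + 40 μL = 50 μL total → factor 50/10 = 5
Step 4: 50-fold → factor 50
Dilution factor to solution 1 = 2.5; to solution 4 = 3125
[solution 1]/[solution 4] = (factor to solution 4)/(factor to solution 1) = 3125/2.5 = 1.25 × 10^3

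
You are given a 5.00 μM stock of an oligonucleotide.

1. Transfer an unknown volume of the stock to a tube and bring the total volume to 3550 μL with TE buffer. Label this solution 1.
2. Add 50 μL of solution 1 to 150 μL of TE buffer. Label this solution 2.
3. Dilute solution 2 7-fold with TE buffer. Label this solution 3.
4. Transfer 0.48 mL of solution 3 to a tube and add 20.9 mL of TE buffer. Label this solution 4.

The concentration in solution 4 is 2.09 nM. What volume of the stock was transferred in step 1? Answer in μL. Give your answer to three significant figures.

Step 1: v brought to 3550 μL → factor = 3550 μL/v
Step 2: 50 μL + 150 μL = 200 μL total → factor 200/50 = 4
Step 3: 7-fold → factor 7
Step 4: 0.48 mL + 20.9 mL = 21.38 mL total → factor 21.38/0.48 = 44.542
Product of known-step factors = 1247.2
Overall factor = 5.00 μM / (2.09 nM) = 2392.3
Step-1 factor = 2392.3 / 1247.2 = 1.9182
v = 3550 μL / 1.9182 = 1.85 × 10^3 μL

1.85 × 10^3 μL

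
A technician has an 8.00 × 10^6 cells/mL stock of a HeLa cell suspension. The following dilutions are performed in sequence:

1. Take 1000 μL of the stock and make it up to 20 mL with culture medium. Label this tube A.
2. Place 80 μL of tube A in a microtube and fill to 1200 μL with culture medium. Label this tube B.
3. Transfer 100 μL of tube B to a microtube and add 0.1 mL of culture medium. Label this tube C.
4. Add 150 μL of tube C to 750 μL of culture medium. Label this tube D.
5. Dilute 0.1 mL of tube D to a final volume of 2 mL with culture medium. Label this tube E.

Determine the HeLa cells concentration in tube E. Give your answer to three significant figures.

Step 1: 1000 μL brought to 20 mL → factor 20000/1000 = 20
Step 2: 80 μL brought to 1200 μL → factor 1200/80 = 15
Step 3: 100 μL + 0.1 mL = 200 μL total → factor 200/100 = 2
Step 4: 150 μL + 750 μL = 900 μL total → factor 900/150 = 6
Step 5: 0.1 mL brought to 2 mL → factor 2/0.1 = 20
Overall dilution factor = 20 × 15 × 2 × 6 × 20 = 72000
Final = 8.00 × 10^6 cells/mL / 72000 = 111 cells/mL

111 cells/mL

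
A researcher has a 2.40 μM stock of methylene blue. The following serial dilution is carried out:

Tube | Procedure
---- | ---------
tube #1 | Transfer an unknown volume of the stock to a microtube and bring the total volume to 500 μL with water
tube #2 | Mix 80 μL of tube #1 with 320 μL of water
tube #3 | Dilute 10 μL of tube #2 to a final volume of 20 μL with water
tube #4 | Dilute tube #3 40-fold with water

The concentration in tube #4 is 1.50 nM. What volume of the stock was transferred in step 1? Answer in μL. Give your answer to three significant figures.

Step 1: v brought to 500 μL → factor = 500 μL/v
Step 2: 80 μL + 320 μL = 400 μL total → factor 400/80 = 5
Step 3: 10 μL brought to 20 μL → factor 20/10 = 2
Step 4: 40-fold → factor 40
Product of known-step factors = 400
Overall factor = 2.40 μM / (1.50 nM) = 1600
Step-1 factor = 1600 / 400 = 4
v = 500 μL / 4 = 125 μL

125 μL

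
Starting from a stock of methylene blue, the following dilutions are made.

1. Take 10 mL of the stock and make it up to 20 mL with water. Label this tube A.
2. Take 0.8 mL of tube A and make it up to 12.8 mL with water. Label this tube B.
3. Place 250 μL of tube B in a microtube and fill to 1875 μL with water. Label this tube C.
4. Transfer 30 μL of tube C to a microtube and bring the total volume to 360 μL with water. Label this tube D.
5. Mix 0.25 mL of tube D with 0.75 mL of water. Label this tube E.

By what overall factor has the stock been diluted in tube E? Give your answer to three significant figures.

1.15 × 10^4

Step 1: 10 mL brought to 20 mL → factor 20/10 = 2
Step 2: 0.8 mL brought to 12.8 mL → factor 12.8/0.8 = 16
Step 3: 250 μL brought to 1875 μL → factor 1875/250 = 7.5
Step 4: 30 μL brought to 360 μL → factor 360/30 = 12
Step 5: 0.25 mL + 0.75 mL = 1 mL total → factor 1/0.25 = 4
Overall dilution factor = 2 × 16 × 7.5 × 12 × 4 = 11520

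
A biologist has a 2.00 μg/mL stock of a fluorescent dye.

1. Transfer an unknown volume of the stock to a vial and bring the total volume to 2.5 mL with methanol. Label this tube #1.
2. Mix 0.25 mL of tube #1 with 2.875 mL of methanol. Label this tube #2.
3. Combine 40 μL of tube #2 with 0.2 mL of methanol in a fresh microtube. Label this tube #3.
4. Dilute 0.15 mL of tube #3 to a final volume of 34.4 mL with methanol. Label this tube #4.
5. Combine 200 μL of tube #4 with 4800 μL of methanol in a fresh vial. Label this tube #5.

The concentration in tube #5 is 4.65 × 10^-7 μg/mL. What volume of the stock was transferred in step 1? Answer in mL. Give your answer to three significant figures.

0.250 mL

Step 1: v brought to 2.5 mL → factor = 2.5 mL/v
Step 2: 0.25 mL + 2.875 mL = 3.125 mL total → factor 3.125/0.25 = 12.5
Step 3: 40 μL + 0.2 mL = 240 μL total → factor 240/40 = 6
Step 4: 0.15 mL brought to 34.4 mL → factor 34.4/0.15 = 229.33
Step 5: 200 μL + 4800 μL = 5000 μL total → factor 5000/200 = 25
Product of known-step factors = 4.3 × 10^5
Overall factor = 2.00 μg/mL / (4.65 × 10^-7 μg/mL) = 4.3011 × 10^6
Step-1 factor = 4.3011 × 10^6 / 4.3 × 10^5 = 10.003
v = 2.5 mL / 10.003 = 0.250 mL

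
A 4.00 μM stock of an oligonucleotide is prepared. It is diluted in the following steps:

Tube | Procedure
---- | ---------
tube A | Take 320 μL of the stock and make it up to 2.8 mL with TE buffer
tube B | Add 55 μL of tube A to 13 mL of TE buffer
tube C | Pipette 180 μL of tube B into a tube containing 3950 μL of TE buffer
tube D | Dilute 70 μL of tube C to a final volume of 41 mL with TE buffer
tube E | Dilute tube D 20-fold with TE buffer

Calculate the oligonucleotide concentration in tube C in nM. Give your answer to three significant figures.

Step 1: 320 μL brought to 2.8 mL → factor 2800/320 = 8.75
Step 2: 55 μL + 13 mL = 13055 μL total → factor 13055/55 = 237.36
Step 3: 180 μL + 3950 μL = 4130 μL total → factor 4130/180 = 22.944
Dilution factor through tube C = 8.75 × 237.36 × 22.944 = 47654
[tube C] = 4.00 μM / 47654 = 8.394 × 10^-5 μM = 0.0839 nM

0.0839 nM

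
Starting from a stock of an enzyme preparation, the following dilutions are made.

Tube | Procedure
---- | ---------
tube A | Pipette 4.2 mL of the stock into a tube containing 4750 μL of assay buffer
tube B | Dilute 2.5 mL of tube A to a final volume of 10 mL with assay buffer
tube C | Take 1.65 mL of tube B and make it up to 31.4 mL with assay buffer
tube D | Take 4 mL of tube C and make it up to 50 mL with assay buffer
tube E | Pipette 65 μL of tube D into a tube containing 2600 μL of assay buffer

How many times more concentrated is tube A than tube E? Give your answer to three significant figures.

3.90 × 10^4

Step 1: 4.2 mL + 4750 μL = 8.95 mL total → factor 8.95/4.2 = 2.131
Step 2: 2.5 mL brought to 10 mL → factor 10/2.5 = 4
Step 3: 1.65 mL brought to 31.4 mL → factor 31.4/1.65 = 19.03
Step 4: 4 mL brought to 50 mL → factor 50/4 = 12.5
Step 5: 65 μL + 2600 μL = 2665 μL total → factor 2665/65 = 41
Dilution factor to tube A = 2.131; to tube E = 83133
[tube A]/[tube E] = (factor to tube E)/(factor to tube A) = 83133/2.131 = 3.90 × 10^4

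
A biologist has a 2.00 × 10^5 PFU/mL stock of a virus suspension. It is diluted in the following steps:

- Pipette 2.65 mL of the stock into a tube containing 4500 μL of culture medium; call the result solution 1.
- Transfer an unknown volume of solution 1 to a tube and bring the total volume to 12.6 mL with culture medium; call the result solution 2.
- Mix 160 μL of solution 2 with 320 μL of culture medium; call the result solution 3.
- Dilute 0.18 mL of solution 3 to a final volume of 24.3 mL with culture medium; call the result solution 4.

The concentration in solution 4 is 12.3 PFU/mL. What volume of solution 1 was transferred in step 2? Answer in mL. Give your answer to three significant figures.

0.847 mL

Step 1: 2.65 mL + 4500 μL = 7.15 mL total → factor 7.15/2.65 = 2.6981
Step 2: v brought to 12.6 mL → factor = 12.6 mL/v
Step 3: 160 μL + 320 μL = 480 μL total → factor 480/160 = 3
Step 4: 0.18 mL brought to 24.3 mL → factor 24.3/0.18 = 135
Product of known-step factors = 1092.7
Overall factor = 2.00 × 10^5 PFU/mL / (12.3 PFU/mL) = 16260
Step-2 factor = 16260 / 1092.7 = 14.88
v = 12.6 mL / 14.88 = 0.847 mL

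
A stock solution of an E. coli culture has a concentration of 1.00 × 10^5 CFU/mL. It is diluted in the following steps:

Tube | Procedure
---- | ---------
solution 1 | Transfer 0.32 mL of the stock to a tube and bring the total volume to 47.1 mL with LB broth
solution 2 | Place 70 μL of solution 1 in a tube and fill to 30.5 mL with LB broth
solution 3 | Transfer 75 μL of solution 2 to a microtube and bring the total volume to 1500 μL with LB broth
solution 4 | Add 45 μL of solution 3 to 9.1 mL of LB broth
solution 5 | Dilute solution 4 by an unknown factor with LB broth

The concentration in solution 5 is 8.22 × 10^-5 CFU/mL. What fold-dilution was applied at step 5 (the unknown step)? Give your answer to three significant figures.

4.67-fold

Step 1: 0.32 mL brought to 47.1 mL → factor 47.1/0.32 = 147.19
Step 2: 70 μL brought to 30.5 mL → factor 30500/70 = 435.71
Step 3: 75 μL brought to 1500 μL → factor 1500/75 = 20
Step 4: 45 μL + 9.1 mL = 9145 μL total → factor 9145/45 = 203.22
Step 5: unknown factor x
Product of known-step factors = 2.6066 × 10^8
Overall factor = 1.00 × 10^5 CFU/mL / (8.22 × 10^-5 CFU/mL) = 1.2165 × 10^9
x = 1.2165 × 10^9 / 2.6066 × 10^8 = 4.67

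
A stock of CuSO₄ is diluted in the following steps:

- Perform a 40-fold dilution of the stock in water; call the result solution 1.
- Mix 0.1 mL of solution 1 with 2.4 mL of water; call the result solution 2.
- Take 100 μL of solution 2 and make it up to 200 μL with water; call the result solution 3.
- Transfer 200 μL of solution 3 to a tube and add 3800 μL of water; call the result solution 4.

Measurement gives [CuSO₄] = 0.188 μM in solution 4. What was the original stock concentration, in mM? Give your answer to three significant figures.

7.52 mM

Step 1: 40-fold → factor 40
Step 2: 0.1 mL + 2.4 mL = 2.5 mL total → factor 2.5/0.1 = 25
Step 3: 100 μL brought to 200 μL → factor 200/100 = 2
Step 4: 200 μL + 3800 μL = 4000 μL total → factor 4000/200 = 20
Overall dilution factor = 40 × 25 × 2 × 20 = 40000
Stock = 0.188 μM × 40000 = 7520 μM = 7.52 mM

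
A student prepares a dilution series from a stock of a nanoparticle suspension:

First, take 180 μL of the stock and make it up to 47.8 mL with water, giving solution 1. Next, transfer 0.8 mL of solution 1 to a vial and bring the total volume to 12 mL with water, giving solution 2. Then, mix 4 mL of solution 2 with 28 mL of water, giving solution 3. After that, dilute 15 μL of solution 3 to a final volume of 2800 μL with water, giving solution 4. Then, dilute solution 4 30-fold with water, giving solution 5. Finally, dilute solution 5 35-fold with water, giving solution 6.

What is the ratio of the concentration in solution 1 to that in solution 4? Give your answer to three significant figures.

Step 1: 180 μL brought to 47.8 mL → factor 47800/180 = 265.56
Step 2: 0.8 mL brought to 12 mL → factor 12/0.8 = 15
Step 3: 4 mL + 28 mL = 32 mL total → factor 32/4 = 8
Step 4: 15 μL brought to 2800 μL → factor 2800/15 = 186.67
Dilution factor to solution 1 = 265.56; to solution 4 = 5.9484 × 10^6
[solution 1]/[solution 4] = (factor to solution 4)/(factor to solution 1) = 5.9484 × 10^6/265.56 = 2.24 × 10^4

2.24 × 10^4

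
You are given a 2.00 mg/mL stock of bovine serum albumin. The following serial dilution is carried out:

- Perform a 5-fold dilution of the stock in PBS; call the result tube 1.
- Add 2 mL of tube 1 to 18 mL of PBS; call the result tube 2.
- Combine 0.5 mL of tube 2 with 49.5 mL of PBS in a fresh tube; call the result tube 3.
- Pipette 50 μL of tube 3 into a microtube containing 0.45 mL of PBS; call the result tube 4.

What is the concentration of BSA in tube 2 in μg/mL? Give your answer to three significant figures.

Step 1: 5-fold → factor 5
Step 2: 2 mL + 18 mL = 20 mL total → factor 20/2 = 10
Dilution factor through tube 2 = 5 × 10 = 50
[tube 2] = 2.00 mg/mL / 50 = 0.04000 mg/mL = 40.0 μg/mL

40.0 μg/mL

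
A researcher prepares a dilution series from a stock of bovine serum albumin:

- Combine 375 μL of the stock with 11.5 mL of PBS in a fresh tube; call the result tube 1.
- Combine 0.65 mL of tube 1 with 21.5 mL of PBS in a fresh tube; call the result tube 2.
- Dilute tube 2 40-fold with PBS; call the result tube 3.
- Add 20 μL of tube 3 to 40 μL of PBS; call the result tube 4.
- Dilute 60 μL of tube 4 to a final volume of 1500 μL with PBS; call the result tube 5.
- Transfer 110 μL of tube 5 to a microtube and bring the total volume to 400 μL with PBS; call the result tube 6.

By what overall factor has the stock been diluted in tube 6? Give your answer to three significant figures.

1.18 × 10^7

Step 1: 375 μL + 11.5 mL = 11875 μL total → factor 11875/375 = 31.667
Step 2: 0.65 mL + 21.5 mL = 22.15 mL total → factor 22.15/0.65 = 34.077
Step 3: 40-fold → factor 40
Step 4: 20 μL + 40 μL = 60 μL total → factor 60/20 = 3
Step 5: 60 μL brought to 1500 μL → factor 1500/60 = 25
Step 6: 110 μL brought to 400 μL → factor 400/110 = 3.6364
Overall dilution factor = 31.667 × 34.077 × 40 × 3 × 25 × 3.6364 = 1.1772 × 10^7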